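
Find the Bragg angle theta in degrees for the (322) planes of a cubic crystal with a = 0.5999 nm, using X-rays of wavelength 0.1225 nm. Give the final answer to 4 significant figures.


d = a / sqrt(h^2+k^2+l^2)
d = 0.5999 / sqrt(17) = 0.145497 nm
lambda = 2*d*sin(theta)  =>  sin(theta) = lambda / (2*d)
sin(theta) = 0.1225 / (2 * 0.145497) = 0.420971
theta = 24.9 deg


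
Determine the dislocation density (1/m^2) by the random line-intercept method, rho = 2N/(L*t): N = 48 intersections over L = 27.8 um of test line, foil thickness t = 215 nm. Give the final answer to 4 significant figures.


rho = 2N / (L * t)
L = 27.8 um = 2.78e-05 m, t = 215 nm = 2.15e-07 m
rho = 2 * 48 / (2.78e-05 * 2.15e-07)
rho = 1.606e+13 1/m^2


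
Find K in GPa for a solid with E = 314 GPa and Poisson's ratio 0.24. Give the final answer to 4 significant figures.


K = E / (3*(1-2*nu))
K = 314 / (3*(1-2*0.24))
K = 201.3 GPa


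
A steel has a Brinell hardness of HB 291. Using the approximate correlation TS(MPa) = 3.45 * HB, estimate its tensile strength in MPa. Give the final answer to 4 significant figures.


TS (MPa) = 3.45 * HB
TS = 3.45 * 291
TS = 1004 MPa


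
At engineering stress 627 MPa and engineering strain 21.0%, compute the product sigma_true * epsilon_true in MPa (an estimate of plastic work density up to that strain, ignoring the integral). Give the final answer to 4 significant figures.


sigma_true = sigma_eng * (1 + epsilon_eng)
sigma_true = 627 * (1 + 0.21) = 758.67 MPa
epsilon_true = ln(1 + epsilon_eng)
epsilon_true = ln(1 + 0.21) = 0.19062
sigma_true * epsilon_true = 758.67 * 0.19062 = 144.6 MPa


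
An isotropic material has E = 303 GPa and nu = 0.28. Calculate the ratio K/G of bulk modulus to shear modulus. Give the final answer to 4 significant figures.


G = E / (2*(1+nu))
G = 303 / (2*(1+0.28)) = 118.359 GPa
K = E / (3*(1-2*nu))
K = 303 / (3*(1-2*0.28)) = 229.545 GPa
K/G = 229.545 / 118.359 = 1.939


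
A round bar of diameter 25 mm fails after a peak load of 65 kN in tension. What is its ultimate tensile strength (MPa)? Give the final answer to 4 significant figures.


A0 = pi*(d/2)^2 = pi*(25/2)^2 = 490.874 mm^2
UTS = F_max / A0 = 65*1000 / 490.874
UTS = 132.4 MPa


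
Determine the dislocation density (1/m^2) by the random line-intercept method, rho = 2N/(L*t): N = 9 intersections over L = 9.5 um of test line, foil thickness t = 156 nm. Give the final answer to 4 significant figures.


rho = 2N / (L * t)
L = 9.5 um = 9.5e-06 m, t = 156 nm = 1.56e-07 m
rho = 2 * 9 / (9.5e-06 * 1.56e-07)
rho = 1.215e+13 1/m^2


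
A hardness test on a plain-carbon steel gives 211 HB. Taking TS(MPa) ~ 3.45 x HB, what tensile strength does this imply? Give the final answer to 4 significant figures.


TS (MPa) = 3.45 * HB
TS = 3.45 * 211
TS = 728 MPa


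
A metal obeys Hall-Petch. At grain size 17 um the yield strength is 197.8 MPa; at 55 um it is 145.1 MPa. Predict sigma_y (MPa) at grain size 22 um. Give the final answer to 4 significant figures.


sigma_y = sigma0 + k / sqrt(d)
1/sqrt(d1) = 1/sqrt(1.7e-05) = 242.536;  1/sqrt(d2) = 134.84
k = (sigma1 - sigma2) / (1/sqrt(d1) - 1/sqrt(d2)) = (197.8 - 145.1) / (242.536 - 134.84) = 0.489342 MPa*m^0.5
sigma0 = sigma1 - k/sqrt(d1) = 197.8 - 0.489342*242.536 = 79.1171 MPa
sigma_y(d3) = 79.1171 + 0.489342 / sqrt(2.2e-05) = 183.4 MPa


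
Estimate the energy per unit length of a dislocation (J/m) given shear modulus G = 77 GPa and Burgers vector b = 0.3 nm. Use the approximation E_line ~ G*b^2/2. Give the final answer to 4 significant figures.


E = G*b^2/2
b = 0.3 nm = 3e-10 m
G = 77 GPa = 7.7e+10 Pa
E = 0.5 * 7.7e+10 * (3e-10)^2
E = 3.465e-09 J/m


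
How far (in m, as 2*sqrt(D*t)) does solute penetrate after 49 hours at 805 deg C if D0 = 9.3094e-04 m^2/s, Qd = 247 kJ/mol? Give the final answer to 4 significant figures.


Step 1: D = D0 * exp(-Qd/(R*T))
T = 1078.15 K
D = 9.3094e-04 * exp(-247e3 / (8.314 * 1078.15)) = 1.004e-15 m^2/s
Step 2: L = 2*sqrt(D*t)
t = 49 h = 176400 s
L = 2*sqrt(1.004e-15 * 176400) = 2.662e-05 m


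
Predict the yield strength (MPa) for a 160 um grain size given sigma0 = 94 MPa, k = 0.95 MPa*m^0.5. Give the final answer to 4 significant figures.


sigma_y = sigma0 + k / sqrt(d)
d = 160 um = 1.6e-04 m
sigma_y = 94 + 0.95 / sqrt(1.6e-04)
sigma_y = 169.1 MPa


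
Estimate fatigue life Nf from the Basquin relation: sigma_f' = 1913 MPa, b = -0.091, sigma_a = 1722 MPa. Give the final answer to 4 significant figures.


sigma_a = sigma_f' * (2*Nf)^b
2*Nf = (sigma_a / sigma_f')^(1/b)
2*Nf = (1722 / 1913)^(1/-0.091)
2*Nf = 3.17686
Nf = 1.588 cycles


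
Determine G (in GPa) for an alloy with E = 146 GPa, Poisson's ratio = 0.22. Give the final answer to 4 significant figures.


G = E / (2*(1+nu))
G = 146 / (2*(1+0.22))
G = 59.84 GPa


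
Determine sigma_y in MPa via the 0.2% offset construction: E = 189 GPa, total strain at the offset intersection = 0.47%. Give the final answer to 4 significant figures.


Offset strain = 0.002
Elastic strain at yield = total_strain - offset = 4.7e-03 - 0.002 = 2.7e-03
sigma_y = E * elastic_strain = 189000 * 2.7e-03
sigma_y = 510.3 MPa


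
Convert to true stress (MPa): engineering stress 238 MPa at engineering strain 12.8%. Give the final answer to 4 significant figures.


sigma_true = sigma_eng * (1 + epsilon_eng)
sigma_true = 238 * (1 + 0.128)
sigma_true = 268.5 MPa


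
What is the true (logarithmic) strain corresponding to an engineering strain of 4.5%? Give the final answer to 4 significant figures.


epsilon_true = ln(1 + epsilon_eng)
epsilon_true = ln(1 + 0.045)
epsilon_true = 0.04402


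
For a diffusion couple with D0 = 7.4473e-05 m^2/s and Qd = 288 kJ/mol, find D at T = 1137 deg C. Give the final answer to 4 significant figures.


D = D0 * exp(-Qd / (R*T))
T = 1410.15 K
D = 7.4473e-05 * exp(-288e3 / (8.314 * 1410.15))
D = 1.598e-15 m^2/s


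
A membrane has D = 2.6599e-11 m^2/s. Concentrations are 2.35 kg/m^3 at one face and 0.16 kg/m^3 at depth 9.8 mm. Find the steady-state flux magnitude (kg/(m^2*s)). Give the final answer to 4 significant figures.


J = -D * (dC/dx) = D * (C1 - C2) / dx
J = 2.6599e-11 * (2.35 - 0.16) / 9.8e-03
J = 5.944e-09 kg/(m^2*s)


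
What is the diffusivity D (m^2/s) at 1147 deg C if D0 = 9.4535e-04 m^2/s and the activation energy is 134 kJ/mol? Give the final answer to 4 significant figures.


D = D0 * exp(-Qd / (R*T))
T = 1420.15 K
D = 9.4535e-04 * exp(-134e3 / (8.314 * 1420.15))
D = 1.114e-08 m^2/s


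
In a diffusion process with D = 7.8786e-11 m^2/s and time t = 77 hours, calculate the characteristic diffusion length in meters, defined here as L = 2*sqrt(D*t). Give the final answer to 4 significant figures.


t = 77 hr = 277200 s
Diffusion length = 2*sqrt(D*t)
= 2*sqrt(7.8786e-11 * 277200)
= 9.347e-03 m


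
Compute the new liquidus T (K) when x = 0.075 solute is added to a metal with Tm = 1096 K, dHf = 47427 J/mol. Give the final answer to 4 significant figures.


dT = R*Tm^2*x / dHf
dT = 8.314 * 1096^2 * 0.075 / 47427
dT = 15.7931 K
T_new = 1096 - 15.7931 = 1080 K


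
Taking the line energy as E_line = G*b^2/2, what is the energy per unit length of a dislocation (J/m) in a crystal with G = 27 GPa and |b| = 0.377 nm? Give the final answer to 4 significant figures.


E = G*b^2/2
b = 0.377 nm = 3.77e-10 m
G = 27 GPa = 2.7e+10 Pa
E = 0.5 * 2.7e+10 * (3.77e-10)^2
E = 1.919e-09 J/m


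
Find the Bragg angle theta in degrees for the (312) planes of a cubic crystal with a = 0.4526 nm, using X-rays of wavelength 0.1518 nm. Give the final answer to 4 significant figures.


d = a / sqrt(h^2+k^2+l^2)
d = 0.4526 / sqrt(14) = 0.120962 nm
lambda = 2*d*sin(theta)  =>  sin(theta) = lambda / (2*d)
sin(theta) = 0.1518 / (2 * 0.120962) = 0.627468
theta = 38.86 deg


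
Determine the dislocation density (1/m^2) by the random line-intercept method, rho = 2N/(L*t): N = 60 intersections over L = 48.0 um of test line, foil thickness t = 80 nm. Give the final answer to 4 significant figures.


rho = 2N / (L * t)
L = 48.0 um = 4.8e-05 m, t = 80 nm = 8e-08 m
rho = 2 * 60 / (4.8e-05 * 8e-08)
rho = 3.125e+13 1/m^2


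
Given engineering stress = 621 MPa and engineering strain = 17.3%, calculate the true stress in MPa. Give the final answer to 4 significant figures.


sigma_true = sigma_eng * (1 + epsilon_eng)
sigma_true = 621 * (1 + 0.173)
sigma_true = 728.4 MPa


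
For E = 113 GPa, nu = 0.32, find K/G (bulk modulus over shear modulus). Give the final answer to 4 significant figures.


G = E / (2*(1+nu))
G = 113 / (2*(1+0.32)) = 42.803 GPa
K = E / (3*(1-2*nu))
K = 113 / (3*(1-2*0.32)) = 104.63 GPa
K/G = 104.63 / 42.803 = 2.444


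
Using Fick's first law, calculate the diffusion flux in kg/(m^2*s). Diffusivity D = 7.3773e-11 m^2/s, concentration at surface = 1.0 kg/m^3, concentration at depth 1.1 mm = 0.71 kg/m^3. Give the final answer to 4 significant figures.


J = -D * (dC/dx) = D * (C1 - C2) / dx
J = 7.3773e-11 * (1.0 - 0.71) / 1.1e-03
J = 1.945e-08 kg/(m^2*s)


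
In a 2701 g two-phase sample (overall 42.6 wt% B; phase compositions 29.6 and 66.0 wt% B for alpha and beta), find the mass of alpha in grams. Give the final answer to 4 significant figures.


f_alpha = (C_beta - C0) / (C_beta - C_alpha)
f_alpha = (66.0 - 42.6) / (66.0 - 29.6) = 0.642857
m_alpha = f_alpha * m_total = 0.642857 * 2701 = 1736 g


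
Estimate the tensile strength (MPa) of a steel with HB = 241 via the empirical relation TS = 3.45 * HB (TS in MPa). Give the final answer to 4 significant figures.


TS (MPa) = 3.45 * HB
TS = 3.45 * 241
TS = 831.5 MPa


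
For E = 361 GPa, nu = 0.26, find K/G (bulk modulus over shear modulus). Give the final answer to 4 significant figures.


G = E / (2*(1+nu))
G = 361 / (2*(1+0.26)) = 143.254 GPa
K = E / (3*(1-2*nu))
K = 361 / (3*(1-2*0.26)) = 250.694 GPa
K/G = 250.694 / 143.254 = 1.75


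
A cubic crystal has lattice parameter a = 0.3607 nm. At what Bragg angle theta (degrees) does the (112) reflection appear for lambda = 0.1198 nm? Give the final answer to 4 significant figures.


d = a / sqrt(h^2+k^2+l^2)
d = 0.3607 / sqrt(6) = 0.147255 nm
lambda = 2*d*sin(theta)  =>  sin(theta) = lambda / (2*d)
sin(theta) = 0.1198 / (2 * 0.147255) = 0.406777
theta = 24 deg


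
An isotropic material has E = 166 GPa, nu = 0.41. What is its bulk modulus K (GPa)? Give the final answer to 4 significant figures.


K = E / (3*(1-2*nu))
K = 166 / (3*(1-2*0.41))
K = 307.4 GPa


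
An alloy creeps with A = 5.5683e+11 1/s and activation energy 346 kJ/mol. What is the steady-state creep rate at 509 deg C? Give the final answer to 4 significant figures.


rate = A * exp(-Q / (R*T))
T = 509 + 273.15 = 782.15 K
rate = 5.5683e+11 * exp(-346e3 / (8.314 * 782.15))
rate = 4.343e-12 1/s


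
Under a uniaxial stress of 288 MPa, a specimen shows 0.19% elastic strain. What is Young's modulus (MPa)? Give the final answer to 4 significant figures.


E = sigma / epsilon
epsilon = 0.19% = 1.9e-03
E = 288 / 1.9e-03
E = 151600 MPa


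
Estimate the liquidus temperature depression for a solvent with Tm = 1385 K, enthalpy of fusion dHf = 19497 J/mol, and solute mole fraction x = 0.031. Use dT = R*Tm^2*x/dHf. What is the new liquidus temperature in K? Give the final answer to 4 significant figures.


dT = R*Tm^2*x / dHf
dT = 8.314 * 1385^2 * 0.031 / 19497
dT = 25.3573 K
T_new = 1385 - 25.3573 = 1360 K


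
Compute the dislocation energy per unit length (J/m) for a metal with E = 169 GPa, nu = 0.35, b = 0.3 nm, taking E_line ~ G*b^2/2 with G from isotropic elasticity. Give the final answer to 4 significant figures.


Step 1: G = E / (2*(1+nu))
G = 169 / (2*(1+0.35)) = 62.5926 GPa = 6.25926e+10 Pa
Step 2: E_line = G*b^2/2
b = 0.3 nm = 3e-10 m
E_line = 0.5 * 6.25926e+10 * (3e-10)^2 = 2.817e-09 J/m


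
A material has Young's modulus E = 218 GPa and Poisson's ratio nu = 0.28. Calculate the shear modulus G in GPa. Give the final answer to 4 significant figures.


G = E / (2*(1+nu))
G = 218 / (2*(1+0.28))
G = 85.16 GPa


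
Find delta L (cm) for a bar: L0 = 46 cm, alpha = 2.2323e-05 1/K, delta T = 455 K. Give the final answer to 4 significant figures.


dL = L0 * alpha * dT
dL = 46 * 2.2323e-05 * 455
dL = 0.4672 cm


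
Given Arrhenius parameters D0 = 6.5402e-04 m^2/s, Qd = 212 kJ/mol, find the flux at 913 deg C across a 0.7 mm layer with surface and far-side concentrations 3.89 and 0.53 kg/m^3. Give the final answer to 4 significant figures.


Step 1: D = D0 * exp(-Qd/(R*T))
T = 913 + 273.15 = 1186.15 K
D = 6.5402e-04 * exp(-212e3 / (8.314 * 1186.15)) = 3.01566e-13 m^2/s
Step 2: J = D * (C1 - C2) / dx
J = 3.01566e-13 * (3.89 - 0.53) / 7e-04
J = 1.448e-09 kg/(m^2*s)


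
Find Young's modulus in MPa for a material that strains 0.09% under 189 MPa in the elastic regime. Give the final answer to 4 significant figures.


E = sigma / epsilon
epsilon = 0.09% = 9e-04
E = 189 / 9e-04
E = 210000 MPa


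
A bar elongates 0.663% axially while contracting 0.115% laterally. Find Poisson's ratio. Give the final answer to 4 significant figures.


nu = -epsilon_lat / epsilon_axial
Lateral strain is contraction (negative), so using magnitudes:
nu = 0.115 / 0.663
nu = 0.1735


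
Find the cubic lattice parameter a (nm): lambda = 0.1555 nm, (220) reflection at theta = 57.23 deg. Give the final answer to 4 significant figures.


d = lambda / (2*sin(theta))
d = 0.1555 / (2*sin(57.23 deg))
d = 0.0924659 nm
a = d * sqrt(h^2+k^2+l^2) = 0.0924659 * sqrt(8)
a = 0.2615 nm


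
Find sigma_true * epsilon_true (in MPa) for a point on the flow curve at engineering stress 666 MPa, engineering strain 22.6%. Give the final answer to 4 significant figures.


sigma_true = sigma_eng * (1 + epsilon_eng)
sigma_true = 666 * (1 + 0.226) = 816.516 MPa
epsilon_true = ln(1 + epsilon_eng)
epsilon_true = ln(1 + 0.226) = 0.203757
sigma_true * epsilon_true = 816.516 * 0.203757 = 166.4 MPa


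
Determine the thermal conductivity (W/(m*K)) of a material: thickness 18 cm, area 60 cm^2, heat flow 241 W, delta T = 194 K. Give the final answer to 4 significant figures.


k = Q*L / (A*dT)
L = 0.18 m, A = 6e-03 m^2
k = 241 * 0.18 / (6e-03 * 194)
k = 37.27 W/(m*K)


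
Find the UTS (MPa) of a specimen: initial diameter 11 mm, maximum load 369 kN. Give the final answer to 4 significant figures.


A0 = pi*(d/2)^2 = pi*(11/2)^2 = 95.0332 mm^2
UTS = F_max / A0 = 369*1000 / 95.0332
UTS = 3883 MPa


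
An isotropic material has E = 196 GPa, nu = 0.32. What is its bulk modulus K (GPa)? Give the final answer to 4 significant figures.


K = E / (3*(1-2*nu))
K = 196 / (3*(1-2*0.32))
K = 181.5 GPa


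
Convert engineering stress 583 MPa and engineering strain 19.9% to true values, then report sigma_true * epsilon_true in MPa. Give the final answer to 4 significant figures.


sigma_true = sigma_eng * (1 + epsilon_eng)
sigma_true = 583 * (1 + 0.199) = 699.017 MPa
epsilon_true = ln(1 + epsilon_eng)
epsilon_true = ln(1 + 0.199) = 0.181488
sigma_true * epsilon_true = 699.017 * 0.181488 = 126.9 MPa


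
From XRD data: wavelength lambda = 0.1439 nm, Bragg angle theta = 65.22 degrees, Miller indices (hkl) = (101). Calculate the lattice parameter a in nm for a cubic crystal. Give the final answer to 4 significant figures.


d = lambda / (2*sin(theta))
d = 0.1439 / (2*sin(65.22 deg))
d = 0.0792467 nm
a = d * sqrt(h^2+k^2+l^2) = 0.0792467 * sqrt(2)
a = 0.1121 nm


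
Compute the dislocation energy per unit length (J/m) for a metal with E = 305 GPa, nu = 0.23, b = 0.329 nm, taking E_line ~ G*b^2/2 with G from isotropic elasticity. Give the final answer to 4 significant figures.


Step 1: G = E / (2*(1+nu))
G = 305 / (2*(1+0.23)) = 123.984 GPa = 1.23984e+11 Pa
Step 2: E_line = G*b^2/2
b = 0.329 nm = 3.29e-10 m
E_line = 0.5 * 1.23984e+11 * (3.29e-10)^2 = 6.71e-09 J/m


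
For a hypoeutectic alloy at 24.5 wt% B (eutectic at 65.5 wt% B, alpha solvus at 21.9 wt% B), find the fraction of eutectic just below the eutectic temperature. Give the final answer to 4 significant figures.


f_primary = (C_e - C0) / (C_e - C_alpha_max)
f_primary = (65.5 - 24.5) / (65.5 - 21.9)
f_primary = 0.940367
f_eutectic = 1 - 0.940367 = 0.05963


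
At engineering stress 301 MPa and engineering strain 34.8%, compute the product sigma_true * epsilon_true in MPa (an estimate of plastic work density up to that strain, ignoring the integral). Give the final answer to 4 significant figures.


sigma_true = sigma_eng * (1 + epsilon_eng)
sigma_true = 301 * (1 + 0.348) = 405.748 MPa
epsilon_true = ln(1 + epsilon_eng)
epsilon_true = ln(1 + 0.348) = 0.298622
sigma_true * epsilon_true = 405.748 * 0.298622 = 121.2 MPa


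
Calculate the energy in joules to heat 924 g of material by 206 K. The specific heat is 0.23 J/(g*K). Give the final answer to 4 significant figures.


Q = m * cp * dT
Q = 924 * 0.23 * 206
Q = 43780 J


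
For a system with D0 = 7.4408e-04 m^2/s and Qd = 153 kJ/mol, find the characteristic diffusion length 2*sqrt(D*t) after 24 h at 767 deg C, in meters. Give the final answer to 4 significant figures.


Step 1: D = D0 * exp(-Qd/(R*T))
T = 1040.15 K
D = 7.4408e-04 * exp(-153e3 / (8.314 * 1040.15)) = 1.54146e-11 m^2/s
Step 2: L = 2*sqrt(D*t)
t = 24 h = 86400 s
L = 2*sqrt(1.54146e-11 * 86400) = 2.308e-03 m


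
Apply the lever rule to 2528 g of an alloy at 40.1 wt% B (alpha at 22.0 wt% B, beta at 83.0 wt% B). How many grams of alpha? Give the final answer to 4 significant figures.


f_alpha = (C_beta - C0) / (C_beta - C_alpha)
f_alpha = (83.0 - 40.1) / (83.0 - 22.0) = 0.703279
m_alpha = f_alpha * m_total = 0.703279 * 2528 = 1778 g


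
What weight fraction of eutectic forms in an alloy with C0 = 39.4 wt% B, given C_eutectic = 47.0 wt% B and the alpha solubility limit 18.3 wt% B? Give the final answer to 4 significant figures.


f_primary = (C_e - C0) / (C_e - C_alpha_max)
f_primary = (47.0 - 39.4) / (47.0 - 18.3)
f_primary = 0.264808
f_eutectic = 1 - 0.264808 = 0.7352


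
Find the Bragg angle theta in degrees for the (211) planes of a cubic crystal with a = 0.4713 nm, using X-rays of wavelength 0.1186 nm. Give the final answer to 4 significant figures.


d = a / sqrt(h^2+k^2+l^2)
d = 0.4713 / sqrt(6) = 0.192407 nm
lambda = 2*d*sin(theta)  =>  sin(theta) = lambda / (2*d)
sin(theta) = 0.1186 / (2 * 0.192407) = 0.3082
theta = 17.95 deg


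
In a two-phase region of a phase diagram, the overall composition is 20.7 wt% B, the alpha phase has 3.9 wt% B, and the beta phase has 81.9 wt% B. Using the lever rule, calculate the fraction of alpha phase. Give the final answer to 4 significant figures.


f_alpha = (C_beta - C0) / (C_beta - C_alpha)
f_alpha = (81.9 - 20.7) / (81.9 - 3.9)
f_alpha = 0.7846


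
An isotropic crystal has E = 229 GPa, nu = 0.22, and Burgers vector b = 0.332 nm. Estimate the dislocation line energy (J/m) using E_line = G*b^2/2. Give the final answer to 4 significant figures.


Step 1: G = E / (2*(1+nu))
G = 229 / (2*(1+0.22)) = 93.8525 GPa = 9.38525e+10 Pa
Step 2: E_line = G*b^2/2
b = 0.332 nm = 3.32e-10 m
E_line = 0.5 * 9.38525e+10 * (3.32e-10)^2 = 5.172e-09 J/m


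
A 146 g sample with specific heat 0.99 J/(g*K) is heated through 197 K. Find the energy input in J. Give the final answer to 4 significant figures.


Q = m * cp * dT
Q = 146 * 0.99 * 197
Q = 28470 J


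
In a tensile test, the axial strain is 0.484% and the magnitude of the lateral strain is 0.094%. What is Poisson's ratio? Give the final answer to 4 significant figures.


nu = -epsilon_lat / epsilon_axial
Lateral strain is contraction (negative), so using magnitudes:
nu = 0.094 / 0.484
nu = 0.1942


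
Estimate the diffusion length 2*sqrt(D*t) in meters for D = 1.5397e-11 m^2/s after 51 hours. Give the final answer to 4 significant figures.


t = 51 hr = 183600 s
Diffusion length = 2*sqrt(D*t)
= 2*sqrt(1.5397e-11 * 183600)
= 3.363e-03 m


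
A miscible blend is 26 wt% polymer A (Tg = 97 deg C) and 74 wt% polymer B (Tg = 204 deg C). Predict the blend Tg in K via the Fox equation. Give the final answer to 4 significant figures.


1/Tg = w1/Tg1 + w2/Tg2 (in Kelvin)
Tg1 = 370.15 K, Tg2 = 477.15 K
1/Tg = 0.26/370.15 + 0.74/477.15
Tg = 443.8 K


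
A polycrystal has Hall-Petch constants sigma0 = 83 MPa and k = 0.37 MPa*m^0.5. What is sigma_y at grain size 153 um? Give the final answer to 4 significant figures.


sigma_y = sigma0 + k / sqrt(d)
d = 153 um = 1.53e-04 m
sigma_y = 83 + 0.37 / sqrt(1.53e-04)
sigma_y = 112.9 MPa


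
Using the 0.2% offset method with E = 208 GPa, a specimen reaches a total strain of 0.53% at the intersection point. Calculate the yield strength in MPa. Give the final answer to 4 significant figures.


Offset strain = 0.002
Elastic strain at yield = total_strain - offset = 5.3e-03 - 0.002 = 3.3e-03
sigma_y = E * elastic_strain = 208000 * 3.3e-03
sigma_y = 686.4 MPa


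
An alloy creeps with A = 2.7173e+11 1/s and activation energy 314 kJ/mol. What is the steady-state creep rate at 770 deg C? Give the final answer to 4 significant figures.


rate = A * exp(-Q / (R*T))
T = 770 + 273.15 = 1043.15 K
rate = 2.7173e+11 * exp(-314e3 / (8.314 * 1043.15))
rate = 5.133e-05 1/s


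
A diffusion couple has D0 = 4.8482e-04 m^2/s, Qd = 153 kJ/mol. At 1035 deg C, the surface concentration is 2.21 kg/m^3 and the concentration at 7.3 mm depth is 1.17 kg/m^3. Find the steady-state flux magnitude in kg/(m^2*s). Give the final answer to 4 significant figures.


Step 1: D = D0 * exp(-Qd/(R*T))
T = 1035 + 273.15 = 1308.15 K
D = 4.8482e-04 * exp(-153e3 / (8.314 * 1308.15)) = 3.76743e-10 m^2/s
Step 2: J = D * (C1 - C2) / dx
J = 3.76743e-10 * (2.21 - 1.17) / 7.3e-03
J = 5.367e-08 kg/(m^2*s)


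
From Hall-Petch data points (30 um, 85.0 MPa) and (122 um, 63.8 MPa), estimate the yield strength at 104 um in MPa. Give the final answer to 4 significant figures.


sigma_y = sigma0 + k / sqrt(d)
1/sqrt(d1) = 1/sqrt(3e-05) = 182.574;  1/sqrt(d2) = 90.5357
k = (sigma1 - sigma2) / (1/sqrt(d1) - 1/sqrt(d2)) = (85.0 - 63.8) / (182.574 - 90.5357) = 0.230339 MPa*m^0.5
sigma0 = sigma1 - k/sqrt(d1) = 85.0 - 0.230339*182.574 = 42.9461 MPa
sigma_y(d3) = 42.9461 + 0.230339 / sqrt(1.04e-04) = 65.53 MPa


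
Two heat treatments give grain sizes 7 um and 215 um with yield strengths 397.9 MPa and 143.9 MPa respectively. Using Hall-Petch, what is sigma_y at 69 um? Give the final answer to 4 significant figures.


sigma_y = sigma0 + k / sqrt(d)
1/sqrt(d1) = 1/sqrt(7e-06) = 377.964;  1/sqrt(d2) = 68.1994
k = (sigma1 - sigma2) / (1/sqrt(d1) - 1/sqrt(d2)) = (397.9 - 143.9) / (377.964 - 68.1994) = 0.819976 MPa*m^0.5
sigma0 = sigma1 - k/sqrt(d1) = 397.9 - 0.819976*377.964 = 87.9781 MPa
sigma_y(d3) = 87.9781 + 0.819976 / sqrt(6.9e-05) = 186.7 MPa


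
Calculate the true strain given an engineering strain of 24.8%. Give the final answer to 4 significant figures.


epsilon_true = ln(1 + epsilon_eng)
epsilon_true = ln(1 + 0.248)
epsilon_true = 0.2215


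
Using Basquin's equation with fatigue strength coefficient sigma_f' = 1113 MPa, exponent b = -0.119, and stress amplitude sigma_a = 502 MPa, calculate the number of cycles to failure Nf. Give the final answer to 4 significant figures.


sigma_a = sigma_f' * (2*Nf)^b
2*Nf = (sigma_a / sigma_f')^(1/b)
2*Nf = (502 / 1113)^(1/-0.119)
2*Nf = 805.027
Nf = 402.5 cycles


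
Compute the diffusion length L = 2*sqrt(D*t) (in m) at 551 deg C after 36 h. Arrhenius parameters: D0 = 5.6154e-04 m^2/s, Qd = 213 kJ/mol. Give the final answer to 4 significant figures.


Step 1: D = D0 * exp(-Qd/(R*T))
T = 824.15 K
D = 5.6154e-04 * exp(-213e3 / (8.314 * 824.15)) = 1.77398e-17 m^2/s
Step 2: L = 2*sqrt(D*t)
t = 36 h = 129600 s
L = 2*sqrt(1.77398e-17 * 129600) = 3.033e-06 m


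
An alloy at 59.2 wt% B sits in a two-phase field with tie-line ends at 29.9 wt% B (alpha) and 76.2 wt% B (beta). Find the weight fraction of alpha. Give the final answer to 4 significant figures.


f_alpha = (C_beta - C0) / (C_beta - C_alpha)
f_alpha = (76.2 - 59.2) / (76.2 - 29.9)
f_alpha = 0.3672


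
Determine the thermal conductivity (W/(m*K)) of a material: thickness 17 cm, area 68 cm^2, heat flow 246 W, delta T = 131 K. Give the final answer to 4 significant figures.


k = Q*L / (A*dT)
L = 0.17 m, A = 6.8e-03 m^2
k = 246 * 0.17 / (6.8e-03 * 131)
k = 46.95 W/(m*K)


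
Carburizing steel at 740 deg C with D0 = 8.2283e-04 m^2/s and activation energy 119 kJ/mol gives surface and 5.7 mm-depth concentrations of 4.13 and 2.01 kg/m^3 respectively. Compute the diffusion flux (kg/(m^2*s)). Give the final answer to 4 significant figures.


Step 1: D = D0 * exp(-Qd/(R*T))
T = 740 + 273.15 = 1013.15 K
D = 8.2283e-04 * exp(-119e3 / (8.314 * 1013.15)) = 6.02344e-10 m^2/s
Step 2: J = D * (C1 - C2) / dx
J = 6.02344e-10 * (4.13 - 2.01) / 5.7e-03
J = 2.24e-07 kg/(m^2*s)


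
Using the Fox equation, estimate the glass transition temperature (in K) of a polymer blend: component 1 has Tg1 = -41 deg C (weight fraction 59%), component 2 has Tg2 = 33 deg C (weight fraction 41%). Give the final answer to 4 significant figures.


1/Tg = w1/Tg1 + w2/Tg2 (in Kelvin)
Tg1 = 232.15 K, Tg2 = 306.15 K
1/Tg = 0.59/232.15 + 0.41/306.15
Tg = 257.7 K


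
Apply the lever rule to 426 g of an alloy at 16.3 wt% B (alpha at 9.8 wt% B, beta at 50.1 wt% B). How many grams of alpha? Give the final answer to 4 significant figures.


f_alpha = (C_beta - C0) / (C_beta - C_alpha)
f_alpha = (50.1 - 16.3) / (50.1 - 9.8) = 0.83871
m_alpha = f_alpha * m_total = 0.83871 * 426 = 357.3 g


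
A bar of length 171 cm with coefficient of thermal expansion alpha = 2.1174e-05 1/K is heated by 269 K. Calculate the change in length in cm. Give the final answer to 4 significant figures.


dL = L0 * alpha * dT
dL = 171 * 2.1174e-05 * 269
dL = 0.974 cm


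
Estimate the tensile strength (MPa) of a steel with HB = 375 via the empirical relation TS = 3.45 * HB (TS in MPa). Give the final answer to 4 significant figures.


TS (MPa) = 3.45 * HB
TS = 3.45 * 375
TS = 1294 MPa


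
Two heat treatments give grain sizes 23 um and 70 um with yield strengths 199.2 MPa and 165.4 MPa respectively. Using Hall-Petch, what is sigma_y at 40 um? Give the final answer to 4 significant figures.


sigma_y = sigma0 + k / sqrt(d)
1/sqrt(d1) = 1/sqrt(2.3e-05) = 208.514;  1/sqrt(d2) = 119.523
k = (sigma1 - sigma2) / (1/sqrt(d1) - 1/sqrt(d2)) = (199.2 - 165.4) / (208.514 - 119.523) = 0.379811 MPa*m^0.5
sigma0 = sigma1 - k/sqrt(d1) = 199.2 - 0.379811*208.514 = 120.004 MPa
sigma_y(d3) = 120.004 + 0.379811 / sqrt(4e-05) = 180.1 MPa


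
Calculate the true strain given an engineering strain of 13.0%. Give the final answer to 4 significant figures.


epsilon_true = ln(1 + epsilon_eng)
epsilon_true = ln(1 + 0.13)
epsilon_true = 0.1222


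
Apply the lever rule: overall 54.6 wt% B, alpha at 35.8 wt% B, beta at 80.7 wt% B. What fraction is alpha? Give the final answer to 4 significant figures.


f_alpha = (C_beta - C0) / (C_beta - C_alpha)
f_alpha = (80.7 - 54.6) / (80.7 - 35.8)
f_alpha = 0.5813


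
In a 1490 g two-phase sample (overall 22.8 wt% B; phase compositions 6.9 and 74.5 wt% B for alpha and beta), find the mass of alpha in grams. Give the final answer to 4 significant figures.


f_alpha = (C_beta - C0) / (C_beta - C_alpha)
f_alpha = (74.5 - 22.8) / (74.5 - 6.9) = 0.764793
m_alpha = f_alpha * m_total = 0.764793 * 1490 = 1140 g


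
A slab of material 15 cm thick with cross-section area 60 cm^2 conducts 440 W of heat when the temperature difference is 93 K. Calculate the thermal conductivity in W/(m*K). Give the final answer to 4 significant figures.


k = Q*L / (A*dT)
L = 0.15 m, A = 6e-03 m^2
k = 440 * 0.15 / (6e-03 * 93)
k = 118.3 W/(m*K)


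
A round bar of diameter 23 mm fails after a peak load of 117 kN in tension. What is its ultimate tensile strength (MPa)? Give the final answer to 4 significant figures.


A0 = pi*(d/2)^2 = pi*(23/2)^2 = 415.476 mm^2
UTS = F_max / A0 = 117*1000 / 415.476
UTS = 281.6 MPa


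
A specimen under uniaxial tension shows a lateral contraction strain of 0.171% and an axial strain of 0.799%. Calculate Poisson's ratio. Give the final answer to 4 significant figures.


nu = -epsilon_lat / epsilon_axial
Lateral strain is contraction (negative), so using magnitudes:
nu = 0.171 / 0.799
nu = 0.214


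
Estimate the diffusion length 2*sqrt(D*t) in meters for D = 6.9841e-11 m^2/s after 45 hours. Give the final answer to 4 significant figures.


t = 45 hr = 162000 s
Diffusion length = 2*sqrt(D*t)
= 2*sqrt(6.9841e-11 * 162000)
= 6.727e-03 m


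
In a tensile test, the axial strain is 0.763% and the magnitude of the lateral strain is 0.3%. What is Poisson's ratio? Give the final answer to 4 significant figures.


nu = -epsilon_lat / epsilon_axial
Lateral strain is contraction (negative), so using magnitudes:
nu = 0.3 / 0.763
nu = 0.3932


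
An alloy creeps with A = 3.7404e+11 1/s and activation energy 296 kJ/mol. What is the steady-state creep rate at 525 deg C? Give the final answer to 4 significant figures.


rate = A * exp(-Q / (R*T))
T = 525 + 273.15 = 798.15 K
rate = 3.7404e+11 * exp(-296e3 / (8.314 * 798.15))
rate = 1.587e-08 1/s


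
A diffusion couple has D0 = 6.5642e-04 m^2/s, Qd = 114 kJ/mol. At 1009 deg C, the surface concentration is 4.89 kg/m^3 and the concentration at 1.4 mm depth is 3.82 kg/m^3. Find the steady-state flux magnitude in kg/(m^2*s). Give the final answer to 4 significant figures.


Step 1: D = D0 * exp(-Qd/(R*T))
T = 1009 + 273.15 = 1282.15 K
D = 6.5642e-04 * exp(-114e3 / (8.314 * 1282.15)) = 1.48822e-08 m^2/s
Step 2: J = D * (C1 - C2) / dx
J = 1.48822e-08 * (4.89 - 3.82) / 1.4e-03
J = 1.137e-05 kg/(m^2*s)


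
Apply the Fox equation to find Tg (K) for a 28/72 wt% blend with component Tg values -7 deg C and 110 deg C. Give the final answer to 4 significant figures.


1/Tg = w1/Tg1 + w2/Tg2 (in Kelvin)
Tg1 = 266.15 K, Tg2 = 383.15 K
1/Tg = 0.28/266.15 + 0.72/383.15
Tg = 341.2 K


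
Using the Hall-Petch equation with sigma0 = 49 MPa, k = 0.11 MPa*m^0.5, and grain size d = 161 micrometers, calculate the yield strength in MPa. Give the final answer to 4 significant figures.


sigma_y = sigma0 + k / sqrt(d)
d = 161 um = 1.61e-04 m
sigma_y = 49 + 0.11 / sqrt(1.61e-04)
sigma_y = 57.67 MPa


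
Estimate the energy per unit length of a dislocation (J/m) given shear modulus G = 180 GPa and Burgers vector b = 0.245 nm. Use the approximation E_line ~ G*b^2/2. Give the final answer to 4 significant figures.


E = G*b^2/2
b = 0.245 nm = 2.45e-10 m
G = 180 GPa = 1.8e+11 Pa
E = 0.5 * 1.8e+11 * (2.45e-10)^2
E = 5.402e-09 J/m


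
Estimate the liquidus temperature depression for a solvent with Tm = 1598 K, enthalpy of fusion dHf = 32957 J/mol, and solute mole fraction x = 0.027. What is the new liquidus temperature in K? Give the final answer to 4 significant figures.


dT = R*Tm^2*x / dHf
dT = 8.314 * 1598^2 * 0.027 / 32957
dT = 17.3932 K
T_new = 1598 - 17.3932 = 1581 K


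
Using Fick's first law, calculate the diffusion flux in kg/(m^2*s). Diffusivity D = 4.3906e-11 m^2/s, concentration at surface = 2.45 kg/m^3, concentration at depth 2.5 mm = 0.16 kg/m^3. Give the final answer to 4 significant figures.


J = -D * (dC/dx) = D * (C1 - C2) / dx
J = 4.3906e-11 * (2.45 - 0.16) / 2.5e-03
J = 4.022e-08 kg/(m^2*s)


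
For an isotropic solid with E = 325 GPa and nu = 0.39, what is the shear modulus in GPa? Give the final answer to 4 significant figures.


G = E / (2*(1+nu))
G = 325 / (2*(1+0.39))
G = 116.9 GPa


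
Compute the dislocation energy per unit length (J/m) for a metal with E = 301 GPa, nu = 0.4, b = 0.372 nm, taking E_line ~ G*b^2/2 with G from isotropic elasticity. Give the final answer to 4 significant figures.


Step 1: G = E / (2*(1+nu))
G = 301 / (2*(1+0.4)) = 107.5 GPa = 1.075e+11 Pa
Step 2: E_line = G*b^2/2
b = 0.372 nm = 3.72e-10 m
E_line = 0.5 * 1.075e+11 * (3.72e-10)^2 = 7.438e-09 J/m


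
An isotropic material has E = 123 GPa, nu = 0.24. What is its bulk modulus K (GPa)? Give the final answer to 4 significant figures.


K = E / (3*(1-2*nu))
K = 123 / (3*(1-2*0.24))
K = 78.85 GPa


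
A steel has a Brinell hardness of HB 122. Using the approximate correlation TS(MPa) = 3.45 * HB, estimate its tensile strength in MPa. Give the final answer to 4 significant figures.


TS (MPa) = 3.45 * HB
TS = 3.45 * 122
TS = 420.9 MPa


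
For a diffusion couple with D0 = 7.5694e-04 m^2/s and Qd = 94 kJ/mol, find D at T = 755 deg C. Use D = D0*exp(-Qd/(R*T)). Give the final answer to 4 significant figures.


D = D0 * exp(-Qd / (R*T))
T = 1028.15 K
D = 7.5694e-04 * exp(-94e3 / (8.314 * 1028.15))
D = 1.268e-08 m^2/s


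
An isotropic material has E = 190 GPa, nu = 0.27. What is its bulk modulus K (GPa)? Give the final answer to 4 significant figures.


K = E / (3*(1-2*nu))
K = 190 / (3*(1-2*0.27))
K = 137.7 GPa


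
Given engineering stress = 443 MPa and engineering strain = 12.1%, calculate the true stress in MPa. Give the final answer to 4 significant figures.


sigma_true = sigma_eng * (1 + epsilon_eng)
sigma_true = 443 * (1 + 0.121)
sigma_true = 496.6 MPa


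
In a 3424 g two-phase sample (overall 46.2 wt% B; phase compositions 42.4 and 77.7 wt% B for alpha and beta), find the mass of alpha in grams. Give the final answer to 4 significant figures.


f_alpha = (C_beta - C0) / (C_beta - C_alpha)
f_alpha = (77.7 - 46.2) / (77.7 - 42.4) = 0.892351
m_alpha = f_alpha * m_total = 0.892351 * 3424 = 3055 g


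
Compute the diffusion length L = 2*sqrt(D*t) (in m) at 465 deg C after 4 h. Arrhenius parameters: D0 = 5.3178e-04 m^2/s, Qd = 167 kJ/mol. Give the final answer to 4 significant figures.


Step 1: D = D0 * exp(-Qd/(R*T))
T = 738.15 K
D = 5.3178e-04 * exp(-167e3 / (8.314 * 738.15)) = 8.08488e-16 m^2/s
Step 2: L = 2*sqrt(D*t)
t = 4 h = 14400 s
L = 2*sqrt(8.08488e-16 * 14400) = 6.824e-06 m


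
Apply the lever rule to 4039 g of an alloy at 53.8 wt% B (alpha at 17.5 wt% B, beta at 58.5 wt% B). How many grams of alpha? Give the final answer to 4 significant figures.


f_alpha = (C_beta - C0) / (C_beta - C_alpha)
f_alpha = (58.5 - 53.8) / (58.5 - 17.5) = 0.114634
m_alpha = f_alpha * m_total = 0.114634 * 4039 = 463 g


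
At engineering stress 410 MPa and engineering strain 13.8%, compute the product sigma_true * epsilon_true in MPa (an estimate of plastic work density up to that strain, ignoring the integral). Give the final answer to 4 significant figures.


sigma_true = sigma_eng * (1 + epsilon_eng)
sigma_true = 410 * (1 + 0.138) = 466.58 MPa
epsilon_true = ln(1 + epsilon_eng)
epsilon_true = ln(1 + 0.138) = 0.129272
sigma_true * epsilon_true = 466.58 * 0.129272 = 60.32 MPa


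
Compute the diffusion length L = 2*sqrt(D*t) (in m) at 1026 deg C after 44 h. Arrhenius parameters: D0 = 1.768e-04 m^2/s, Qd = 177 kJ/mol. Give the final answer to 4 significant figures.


Step 1: D = D0 * exp(-Qd/(R*T))
T = 1299.15 K
D = 1.768e-04 * exp(-177e3 / (8.314 * 1299.15)) = 1.35091e-11 m^2/s
Step 2: L = 2*sqrt(D*t)
t = 44 h = 158400 s
L = 2*sqrt(1.35091e-11 * 158400) = 2.926e-03 m


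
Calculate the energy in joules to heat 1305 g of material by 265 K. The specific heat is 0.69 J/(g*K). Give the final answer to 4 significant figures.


Q = m * cp * dT
Q = 1305 * 0.69 * 265
Q = 238600 J


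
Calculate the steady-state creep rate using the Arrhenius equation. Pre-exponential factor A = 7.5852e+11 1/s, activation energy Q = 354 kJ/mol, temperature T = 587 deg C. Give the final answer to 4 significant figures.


rate = A * exp(-Q / (R*T))
T = 587 + 273.15 = 860.15 K
rate = 7.5852e+11 * exp(-354e3 / (8.314 * 860.15))
rate = 2.408e-10 1/s


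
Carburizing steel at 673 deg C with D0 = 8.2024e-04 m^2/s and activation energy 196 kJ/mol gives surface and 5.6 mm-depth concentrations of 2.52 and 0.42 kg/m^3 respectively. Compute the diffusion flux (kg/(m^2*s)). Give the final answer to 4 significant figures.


Step 1: D = D0 * exp(-Qd/(R*T))
T = 673 + 273.15 = 946.15 K
D = 8.2024e-04 * exp(-196e3 / (8.314 * 946.15)) = 1.23842e-14 m^2/s
Step 2: J = D * (C1 - C2) / dx
J = 1.23842e-14 * (2.52 - 0.42) / 5.6e-03
J = 4.644e-12 kg/(m^2*s)


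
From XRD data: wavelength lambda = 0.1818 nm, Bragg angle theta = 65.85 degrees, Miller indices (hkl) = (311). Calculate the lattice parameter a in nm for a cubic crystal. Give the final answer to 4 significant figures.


d = lambda / (2*sin(theta))
d = 0.1818 / (2*sin(65.85 deg))
d = 0.0996189 nm
a = d * sqrt(h^2+k^2+l^2) = 0.0996189 * sqrt(11)
a = 0.3304 nm


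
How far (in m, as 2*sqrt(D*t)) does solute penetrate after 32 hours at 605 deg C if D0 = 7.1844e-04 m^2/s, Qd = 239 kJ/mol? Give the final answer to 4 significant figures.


Step 1: D = D0 * exp(-Qd/(R*T))
T = 878.15 K
D = 7.1844e-04 * exp(-239e3 / (8.314 * 878.15)) = 4.36051e-18 m^2/s
Step 2: L = 2*sqrt(D*t)
t = 32 h = 115200 s
L = 2*sqrt(4.36051e-18 * 115200) = 1.418e-06 m


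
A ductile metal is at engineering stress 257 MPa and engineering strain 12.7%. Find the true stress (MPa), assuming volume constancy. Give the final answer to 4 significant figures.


sigma_true = sigma_eng * (1 + epsilon_eng)
sigma_true = 257 * (1 + 0.127)
sigma_true = 289.6 MPa


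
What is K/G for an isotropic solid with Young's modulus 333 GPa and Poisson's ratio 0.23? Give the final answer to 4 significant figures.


G = E / (2*(1+nu))
G = 333 / (2*(1+0.23)) = 135.366 GPa
K = E / (3*(1-2*nu))
K = 333 / (3*(1-2*0.23)) = 205.556 GPa
K/G = 205.556 / 135.366 = 1.519


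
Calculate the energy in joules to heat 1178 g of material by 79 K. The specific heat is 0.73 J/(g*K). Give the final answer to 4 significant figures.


Q = m * cp * dT
Q = 1178 * 0.73 * 79
Q = 67940 J


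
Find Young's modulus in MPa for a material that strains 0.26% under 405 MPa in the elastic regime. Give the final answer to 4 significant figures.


E = sigma / epsilon
epsilon = 0.26% = 2.6e-03
E = 405 / 2.6e-03
E = 155800 MPa


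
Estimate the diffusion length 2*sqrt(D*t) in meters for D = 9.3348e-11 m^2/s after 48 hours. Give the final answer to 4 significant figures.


t = 48 hr = 172800 s
Diffusion length = 2*sqrt(D*t)
= 2*sqrt(9.3348e-11 * 172800)
= 8.033e-03 m


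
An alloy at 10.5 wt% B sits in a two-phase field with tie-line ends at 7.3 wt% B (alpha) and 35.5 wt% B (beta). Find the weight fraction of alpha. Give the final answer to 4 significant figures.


f_alpha = (C_beta - C0) / (C_beta - C_alpha)
f_alpha = (35.5 - 10.5) / (35.5 - 7.3)
f_alpha = 0.8865


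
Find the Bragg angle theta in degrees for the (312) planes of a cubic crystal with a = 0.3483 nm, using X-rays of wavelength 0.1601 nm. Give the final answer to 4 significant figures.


d = a / sqrt(h^2+k^2+l^2)
d = 0.3483 / sqrt(14) = 0.0930871 nm
lambda = 2*d*sin(theta)  =>  sin(theta) = lambda / (2*d)
sin(theta) = 0.1601 / (2 * 0.0930871) = 0.859947
theta = 59.31 deg


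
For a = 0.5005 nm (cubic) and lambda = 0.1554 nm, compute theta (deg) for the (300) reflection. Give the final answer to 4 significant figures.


d = a / sqrt(h^2+k^2+l^2)
d = 0.5005 / sqrt(9) = 0.166833 nm
lambda = 2*d*sin(theta)  =>  sin(theta) = lambda / (2*d)
sin(theta) = 0.1554 / (2 * 0.166833) = 0.465734
theta = 27.76 deg


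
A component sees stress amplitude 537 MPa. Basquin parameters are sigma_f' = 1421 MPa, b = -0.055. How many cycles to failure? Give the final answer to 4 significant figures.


sigma_a = sigma_f' * (2*Nf)^b
2*Nf = (sigma_a / sigma_f')^(1/b)
2*Nf = (537 / 1421)^(1/-0.055)
2*Nf = 4.83055e+07
Nf = 2.415e+07 cycles


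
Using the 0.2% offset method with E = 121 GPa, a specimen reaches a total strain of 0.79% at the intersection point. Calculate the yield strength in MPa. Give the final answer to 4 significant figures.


Offset strain = 0.002
Elastic strain at yield = total_strain - offset = 7.9e-03 - 0.002 = 5.9e-03
sigma_y = E * elastic_strain = 121000 * 5.9e-03
sigma_y = 713.9 MPa
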